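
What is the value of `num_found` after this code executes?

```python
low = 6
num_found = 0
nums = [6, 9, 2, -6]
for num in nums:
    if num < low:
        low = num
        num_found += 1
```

Let's trace through this code step by step.

Initialize: low = 6
Initialize: num_found = 0
Initialize: nums = [6, 9, 2, -6]
Entering loop: for num in nums:

After execution: num_found = 2
2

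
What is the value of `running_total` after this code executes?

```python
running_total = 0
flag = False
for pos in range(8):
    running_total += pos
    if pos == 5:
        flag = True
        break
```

Let's trace through this code step by step.

Initialize: running_total = 0
Initialize: flag = False
Entering loop: for pos in range(8):

After execution: running_total = 15
15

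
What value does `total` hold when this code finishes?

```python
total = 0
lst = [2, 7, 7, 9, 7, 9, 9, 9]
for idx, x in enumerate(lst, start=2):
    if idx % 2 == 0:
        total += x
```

Let's trace through this code step by step.

Initialize: total = 0
Initialize: lst = [2, 7, 7, 9, 7, 9, 9, 9]
Entering loop: for idx, x in enumerate(lst, start=2):

After execution: total = 25
25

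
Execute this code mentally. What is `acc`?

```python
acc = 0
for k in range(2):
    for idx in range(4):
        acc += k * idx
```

Let's trace through this code step by step.

Initialize: acc = 0
Entering loop: for k in range(2):

After execution: acc = 6
6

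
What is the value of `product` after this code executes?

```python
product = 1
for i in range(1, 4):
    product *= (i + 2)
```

Let's trace through this code step by step.

Initialize: product = 1
Entering loop: for i in range(1, 4):

After execution: product = 60
60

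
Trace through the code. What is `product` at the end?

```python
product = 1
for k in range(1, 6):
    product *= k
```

Let's trace through this code step by step.

Initialize: product = 1
Entering loop: for k in range(1, 6):

After execution: product = 120
120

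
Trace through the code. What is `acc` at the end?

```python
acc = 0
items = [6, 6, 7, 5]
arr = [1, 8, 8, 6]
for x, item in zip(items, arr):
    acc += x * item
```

Let's trace through this code step by step.

Initialize: acc = 0
Initialize: items = [6, 6, 7, 5]
Initialize: arr = [1, 8, 8, 6]
Entering loop: for x, item in zip(items, arr):

After execution: acc = 140
140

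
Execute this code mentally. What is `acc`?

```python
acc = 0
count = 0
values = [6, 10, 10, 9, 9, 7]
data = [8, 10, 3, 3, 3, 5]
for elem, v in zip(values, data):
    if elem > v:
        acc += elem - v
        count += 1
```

Let's trace through this code step by step.

Initialize: acc = 0
Initialize: count = 0
Initialize: values = [6, 10, 10, 9, 9, 7]
Initialize: data = [8, 10, 3, 3, 3, 5]
Entering loop: for elem, v in zip(values, data):

After execution: acc = 21
21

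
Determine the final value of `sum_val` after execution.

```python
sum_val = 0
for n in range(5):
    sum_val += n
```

Let's trace through this code step by step.

Initialize: sum_val = 0
Entering loop: for n in range(5):

After execution: sum_val = 10
10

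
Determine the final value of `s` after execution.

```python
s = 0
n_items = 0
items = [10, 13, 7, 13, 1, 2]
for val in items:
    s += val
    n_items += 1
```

Let's trace through this code step by step.

Initialize: s = 0
Initialize: n_items = 0
Initialize: items = [10, 13, 7, 13, 1, 2]
Entering loop: for val in items:

After execution: s = 46
46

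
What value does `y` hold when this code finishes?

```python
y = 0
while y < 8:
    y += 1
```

Let's trace through this code step by step.

Initialize: y = 0
Entering loop: while y < 8:

After execution: y = 8
8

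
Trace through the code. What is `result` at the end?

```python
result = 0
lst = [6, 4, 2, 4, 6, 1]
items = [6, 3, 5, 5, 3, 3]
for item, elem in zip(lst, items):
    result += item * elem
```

Let's trace through this code step by step.

Initialize: result = 0
Initialize: lst = [6, 4, 2, 4, 6, 1]
Initialize: items = [6, 3, 5, 5, 3, 3]
Entering loop: for item, elem in zip(lst, items):

After execution: result = 99
99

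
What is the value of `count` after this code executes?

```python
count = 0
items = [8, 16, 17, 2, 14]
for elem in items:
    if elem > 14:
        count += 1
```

Let's trace through this code step by step.

Initialize: count = 0
Initialize: items = [8, 16, 17, 2, 14]
Entering loop: for elem in items:

After execution: count = 2
2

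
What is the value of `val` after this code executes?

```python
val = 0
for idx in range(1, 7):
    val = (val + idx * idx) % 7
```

Let's trace through this code step by step.

Initialize: val = 0
Entering loop: for idx in range(1, 7):

After execution: val = 0
0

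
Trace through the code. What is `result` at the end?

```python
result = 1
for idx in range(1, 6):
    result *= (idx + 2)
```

Let's trace through this code step by step.

Initialize: result = 1
Entering loop: for idx in range(1, 6):

After execution: result = 2520
2520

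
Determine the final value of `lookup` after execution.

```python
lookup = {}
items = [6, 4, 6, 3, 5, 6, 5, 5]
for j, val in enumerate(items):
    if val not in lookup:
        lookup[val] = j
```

Let's trace through this code step by step.

Initialize: lookup = {}
Initialize: items = [6, 4, 6, 3, 5, 6, 5, 5]
Entering loop: for j, val in enumerate(items):

After execution: lookup = {6: 0, 4: 1, 3: 3, 5: 4}
{6: 0, 4: 1, 3: 3, 5: 4}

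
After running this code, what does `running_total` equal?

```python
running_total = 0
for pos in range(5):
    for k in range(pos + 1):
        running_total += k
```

Let's trace through this code step by step.

Initialize: running_total = 0
Entering loop: for pos in range(5):

After execution: running_total = 20
20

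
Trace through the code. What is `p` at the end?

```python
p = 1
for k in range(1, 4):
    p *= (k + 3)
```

Let's trace through this code step by step.

Initialize: p = 1
Entering loop: for k in range(1, 4):

After execution: p = 120
120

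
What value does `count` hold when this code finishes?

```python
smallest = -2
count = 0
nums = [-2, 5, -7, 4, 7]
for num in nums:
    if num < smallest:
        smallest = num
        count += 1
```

Let's trace through this code step by step.

Initialize: smallest = -2
Initialize: count = 0
Initialize: nums = [-2, 5, -7, 4, 7]
Entering loop: for num in nums:

After execution: count = 1
1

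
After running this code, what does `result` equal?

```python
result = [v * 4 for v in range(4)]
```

Let's trace through this code step by step.

Initialize: result = [v * 4 for v in range(4)]

After execution: result = [0, 4, 8, 12]
[0, 4, 8, 12]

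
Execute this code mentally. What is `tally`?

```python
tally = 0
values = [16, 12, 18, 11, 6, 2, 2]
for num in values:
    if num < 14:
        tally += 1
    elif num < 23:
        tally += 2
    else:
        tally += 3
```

Let's trace through this code step by step.

Initialize: tally = 0
Initialize: values = [16, 12, 18, 11, 6, 2, 2]
Entering loop: for num in values:

After execution: tally = 9
9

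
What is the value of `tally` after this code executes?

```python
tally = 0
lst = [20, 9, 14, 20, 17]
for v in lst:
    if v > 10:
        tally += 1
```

Let's trace through this code step by step.

Initialize: tally = 0
Initialize: lst = [20, 9, 14, 20, 17]
Entering loop: for v in lst:

After execution: tally = 4
4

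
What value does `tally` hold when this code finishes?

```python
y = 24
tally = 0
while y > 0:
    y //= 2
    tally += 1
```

Let's trace through this code step by step.

Initialize: y = 24
Initialize: tally = 0
Entering loop: while y > 0:

After execution: tally = 5
5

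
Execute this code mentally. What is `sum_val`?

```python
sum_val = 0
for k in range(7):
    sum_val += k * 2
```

Let's trace through this code step by step.

Initialize: sum_val = 0
Entering loop: for k in range(7):

After execution: sum_val = 42
42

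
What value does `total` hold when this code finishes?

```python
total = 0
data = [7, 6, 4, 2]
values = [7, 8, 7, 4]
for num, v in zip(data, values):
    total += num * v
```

Let's trace through this code step by step.

Initialize: total = 0
Initialize: data = [7, 6, 4, 2]
Initialize: values = [7, 8, 7, 4]
Entering loop: for num, v in zip(data, values):

After execution: total = 133
133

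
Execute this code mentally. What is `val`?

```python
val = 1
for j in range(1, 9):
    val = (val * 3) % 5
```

Let's trace through this code step by step.

Initialize: val = 1
Entering loop: for j in range(1, 9):

After execution: val = 1
1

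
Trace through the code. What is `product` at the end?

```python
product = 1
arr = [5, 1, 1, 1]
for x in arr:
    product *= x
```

Let's trace through this code step by step.

Initialize: product = 1
Initialize: arr = [5, 1, 1, 1]
Entering loop: for x in arr:

After execution: product = 5
5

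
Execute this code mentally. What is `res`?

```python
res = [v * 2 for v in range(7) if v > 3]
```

Let's trace through this code step by step.

Initialize: res = [v * 2 for v in range(7) if v > 3]

After execution: res = [8, 10, 12]
[8, 10, 12]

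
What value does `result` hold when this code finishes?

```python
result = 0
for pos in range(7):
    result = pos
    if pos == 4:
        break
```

Let's trace through this code step by step.

Initialize: result = 0
Entering loop: for pos in range(7):

After execution: result = 4
4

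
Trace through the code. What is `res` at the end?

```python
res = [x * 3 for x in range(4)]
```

Let's trace through this code step by step.

Initialize: res = [x * 3 for x in range(4)]

After execution: res = [0, 3, 6, 9]
[0, 3, 6, 9]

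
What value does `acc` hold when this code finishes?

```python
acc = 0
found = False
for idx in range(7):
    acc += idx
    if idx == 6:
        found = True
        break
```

Let's trace through this code step by step.

Initialize: acc = 0
Initialize: found = False
Entering loop: for idx in range(7):

After execution: acc = 21
21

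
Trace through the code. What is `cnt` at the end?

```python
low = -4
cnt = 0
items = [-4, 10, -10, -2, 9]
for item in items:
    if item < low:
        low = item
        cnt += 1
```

Let's trace through this code step by step.

Initialize: low = -4
Initialize: cnt = 0
Initialize: items = [-4, 10, -10, -2, 9]
Entering loop: for item in items:

After execution: cnt = 1
1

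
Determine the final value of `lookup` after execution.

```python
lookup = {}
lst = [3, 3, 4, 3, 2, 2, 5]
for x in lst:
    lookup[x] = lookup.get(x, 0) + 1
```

Let's trace through this code step by step.

Initialize: lookup = {}
Initialize: lst = [3, 3, 4, 3, 2, 2, 5]
Entering loop: for x in lst:

After execution: lookup = {3: 3, 4: 1, 2: 2, 5: 1}
{3: 3, 4: 1, 2: 2, 5: 1}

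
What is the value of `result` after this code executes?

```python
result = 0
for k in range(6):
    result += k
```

Let's trace through this code step by step.

Initialize: result = 0
Entering loop: for k in range(6):

After execution: result = 15
15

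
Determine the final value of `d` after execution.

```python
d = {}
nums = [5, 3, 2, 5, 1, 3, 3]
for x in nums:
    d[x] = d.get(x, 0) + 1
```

Let's trace through this code step by step.

Initialize: d = {}
Initialize: nums = [5, 3, 2, 5, 1, 3, 3]
Entering loop: for x in nums:

After execution: d = {5: 2, 3: 3, 2: 1, 1: 1}
{5: 2, 3: 3, 2: 1, 1: 1}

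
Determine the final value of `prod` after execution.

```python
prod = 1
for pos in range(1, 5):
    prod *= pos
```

Let's trace through this code step by step.

Initialize: prod = 1
Entering loop: for pos in range(1, 5):

After execution: prod = 24
24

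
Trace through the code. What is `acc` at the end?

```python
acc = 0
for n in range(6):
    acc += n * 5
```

Let's trace through this code step by step.

Initialize: acc = 0
Entering loop: for n in range(6):

After execution: acc = 75
75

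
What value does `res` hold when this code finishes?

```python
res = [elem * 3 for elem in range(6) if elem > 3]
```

Let's trace through this code step by step.

Initialize: res = [elem * 3 for elem in range(6) if elem > 3]

After execution: res = [12, 15]
[12, 15]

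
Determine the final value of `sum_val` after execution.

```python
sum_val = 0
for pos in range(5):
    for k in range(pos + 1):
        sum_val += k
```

Let's trace through this code step by step.

Initialize: sum_val = 0
Entering loop: for pos in range(5):

After execution: sum_val = 20
20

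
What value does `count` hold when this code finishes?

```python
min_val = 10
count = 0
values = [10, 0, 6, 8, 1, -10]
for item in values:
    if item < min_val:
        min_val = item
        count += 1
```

Let's trace through this code step by step.

Initialize: min_val = 10
Initialize: count = 0
Initialize: values = [10, 0, 6, 8, 1, -10]
Entering loop: for item in values:

After execution: count = 2
2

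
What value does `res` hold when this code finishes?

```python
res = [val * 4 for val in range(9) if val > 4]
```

Let's trace through this code step by step.

Initialize: res = [val * 4 for val in range(9) if val > 4]

After execution: res = [20, 24, 28, 32]
[20, 24, 28, 32]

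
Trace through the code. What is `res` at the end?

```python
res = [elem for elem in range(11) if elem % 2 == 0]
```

Let's trace through this code step by step.

Initialize: res = [elem for elem in range(11) if elem % 2 == 0]

After execution: res = [0, 2, 4, 6, 8, 10]
[0, 2, 4, 6, 8, 10]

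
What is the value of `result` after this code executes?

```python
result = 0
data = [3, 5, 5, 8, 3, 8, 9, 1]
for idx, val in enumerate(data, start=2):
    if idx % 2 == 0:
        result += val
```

Let's trace through this code step by step.

Initialize: result = 0
Initialize: data = [3, 5, 5, 8, 3, 8, 9, 1]
Entering loop: for idx, val in enumerate(data, start=2):

After execution: result = 20
20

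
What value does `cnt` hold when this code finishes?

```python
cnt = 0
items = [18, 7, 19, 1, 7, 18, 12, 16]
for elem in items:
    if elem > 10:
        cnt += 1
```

Let's trace through this code step by step.

Initialize: cnt = 0
Initialize: items = [18, 7, 19, 1, 7, 18, 12, 16]
Entering loop: for elem in items:

After execution: cnt = 5
5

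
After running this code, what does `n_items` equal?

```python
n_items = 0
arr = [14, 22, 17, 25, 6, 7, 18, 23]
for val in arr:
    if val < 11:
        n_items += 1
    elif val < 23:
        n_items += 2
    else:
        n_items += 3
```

Let's trace through this code step by step.

Initialize: n_items = 0
Initialize: arr = [14, 22, 17, 25, 6, 7, 18, 23]
Entering loop: for val in arr:

After execution: n_items = 16
16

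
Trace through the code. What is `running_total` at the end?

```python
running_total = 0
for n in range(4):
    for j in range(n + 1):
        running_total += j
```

Let's trace through this code step by step.

Initialize: running_total = 0
Entering loop: for n in range(4):

After execution: running_total = 10
10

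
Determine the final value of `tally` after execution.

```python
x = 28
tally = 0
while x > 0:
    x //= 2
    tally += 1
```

Let's trace through this code step by step.

Initialize: x = 28
Initialize: tally = 0
Entering loop: while x > 0:

After execution: tally = 5
5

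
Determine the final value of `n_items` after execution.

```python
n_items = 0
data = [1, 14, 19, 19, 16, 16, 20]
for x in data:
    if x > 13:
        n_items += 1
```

Let's trace through this code step by step.

Initialize: n_items = 0
Initialize: data = [1, 14, 19, 19, 16, 16, 20]
Entering loop: for x in data:

After execution: n_items = 6
6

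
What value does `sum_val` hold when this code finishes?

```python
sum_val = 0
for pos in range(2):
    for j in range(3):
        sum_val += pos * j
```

Let's trace through this code step by step.

Initialize: sum_val = 0
Entering loop: for pos in range(2):

After execution: sum_val = 3
3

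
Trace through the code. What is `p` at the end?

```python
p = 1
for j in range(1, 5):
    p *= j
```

Let's trace through this code step by step.

Initialize: p = 1
Entering loop: for j in range(1, 5):

After execution: p = 24
24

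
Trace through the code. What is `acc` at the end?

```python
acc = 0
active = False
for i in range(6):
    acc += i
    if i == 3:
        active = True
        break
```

Let's trace through this code step by step.

Initialize: acc = 0
Initialize: active = False
Entering loop: for i in range(6):

After execution: acc = 6
6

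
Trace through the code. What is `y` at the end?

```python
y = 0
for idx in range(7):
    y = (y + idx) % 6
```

Let's trace through this code step by step.

Initialize: y = 0
Entering loop: for idx in range(7):

After execution: y = 3
3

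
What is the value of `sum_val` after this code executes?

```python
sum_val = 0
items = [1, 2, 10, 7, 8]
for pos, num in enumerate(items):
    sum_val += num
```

Let's trace through this code step by step.

Initialize: sum_val = 0
Initialize: items = [1, 2, 10, 7, 8]
Entering loop: for pos, num in enumerate(items):

After execution: sum_val = 28
28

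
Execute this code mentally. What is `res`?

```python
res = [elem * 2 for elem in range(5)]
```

Let's trace through this code step by step.

Initialize: res = [elem * 2 for elem in range(5)]

After execution: res = [0, 2, 4, 6, 8]
[0, 2, 4, 6, 8]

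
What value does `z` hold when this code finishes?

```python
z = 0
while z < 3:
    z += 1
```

Let's trace through this code step by step.

Initialize: z = 0
Entering loop: while z < 3:

After execution: z = 3
3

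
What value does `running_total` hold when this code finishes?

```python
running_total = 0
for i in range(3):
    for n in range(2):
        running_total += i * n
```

Let's trace through this code step by step.

Initialize: running_total = 0
Entering loop: for i in range(3):

After execution: running_total = 3
3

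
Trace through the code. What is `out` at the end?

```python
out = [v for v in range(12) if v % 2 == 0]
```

Let's trace through this code step by step.

Initialize: out = [v for v in range(12) if v % 2 == 0]

After execution: out = [0, 2, 4, 6, 8, 10]
[0, 2, 4, 6, 8, 10]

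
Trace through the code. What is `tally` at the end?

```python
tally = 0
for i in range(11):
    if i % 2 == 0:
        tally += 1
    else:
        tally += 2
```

Let's trace through this code step by step.

Initialize: tally = 0
Entering loop: for i in range(11):

After execution: tally = 16
16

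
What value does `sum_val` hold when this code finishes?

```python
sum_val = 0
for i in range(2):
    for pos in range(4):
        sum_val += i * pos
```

Let's trace through this code step by step.

Initialize: sum_val = 0
Entering loop: for i in range(2):

After execution: sum_val = 6
6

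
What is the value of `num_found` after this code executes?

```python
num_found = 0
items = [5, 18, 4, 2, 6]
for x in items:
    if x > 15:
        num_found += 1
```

Let's trace through this code step by step.

Initialize: num_found = 0
Initialize: items = [5, 18, 4, 2, 6]
Entering loop: for x in items:

After execution: num_found = 1
1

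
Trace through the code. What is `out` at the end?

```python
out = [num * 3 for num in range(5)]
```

Let's trace through this code step by step.

Initialize: out = [num * 3 for num in range(5)]

After execution: out = [0, 3, 6, 9, 12]
[0, 3, 6, 9, 12]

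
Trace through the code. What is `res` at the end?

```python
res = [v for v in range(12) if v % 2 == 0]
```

Let's trace through this code step by step.

Initialize: res = [v for v in range(12) if v % 2 == 0]

After execution: res = [0, 2, 4, 6, 8, 10]
[0, 2, 4, 6, 8, 10]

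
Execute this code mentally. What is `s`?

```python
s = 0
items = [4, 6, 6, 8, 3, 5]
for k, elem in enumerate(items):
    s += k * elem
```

Let's trace through this code step by step.

Initialize: s = 0
Initialize: items = [4, 6, 6, 8, 3, 5]
Entering loop: for k, elem in enumerate(items):

After execution: s = 79
79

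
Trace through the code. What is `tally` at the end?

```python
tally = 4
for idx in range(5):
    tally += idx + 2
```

Let's trace through this code step by step.

Initialize: tally = 4
Entering loop: for idx in range(5):

After execution: tally = 24
24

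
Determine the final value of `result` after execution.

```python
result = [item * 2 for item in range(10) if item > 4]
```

Let's trace through this code step by step.

Initialize: result = [item * 2 for item in range(10) if item > 4]

After execution: result = [10, 12, 14, 16, 18]
[10, 12, 14, 16, 18]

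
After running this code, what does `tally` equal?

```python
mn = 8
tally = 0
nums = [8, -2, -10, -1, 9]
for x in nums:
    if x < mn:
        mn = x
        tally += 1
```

Let's trace through this code step by step.

Initialize: mn = 8
Initialize: tally = 0
Initialize: nums = [8, -2, -10, -1, 9]
Entering loop: for x in nums:

After execution: tally = 2
2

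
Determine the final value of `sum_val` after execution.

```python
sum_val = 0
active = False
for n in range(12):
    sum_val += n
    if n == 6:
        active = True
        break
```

Let's trace through this code step by step.

Initialize: sum_val = 0
Initialize: active = False
Entering loop: for n in range(12):

After execution: sum_val = 21
21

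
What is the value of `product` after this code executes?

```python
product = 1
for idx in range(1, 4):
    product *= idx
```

Let's trace through this code step by step.

Initialize: product = 1
Entering loop: for idx in range(1, 4):

After execution: product = 6
6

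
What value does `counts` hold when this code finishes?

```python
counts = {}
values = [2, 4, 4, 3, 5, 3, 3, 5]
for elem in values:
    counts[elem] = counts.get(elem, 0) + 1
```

Let's trace through this code step by step.

Initialize: counts = {}
Initialize: values = [2, 4, 4, 3, 5, 3, 3, 5]
Entering loop: for elem in values:

After execution: counts = {2: 1, 4: 2, 3: 3, 5: 2}
{2: 1, 4: 2, 3: 3, 5: 2}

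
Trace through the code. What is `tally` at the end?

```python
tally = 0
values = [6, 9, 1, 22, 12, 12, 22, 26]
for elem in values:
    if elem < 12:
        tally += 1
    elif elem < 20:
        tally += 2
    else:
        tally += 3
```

Let's trace through this code step by step.

Initialize: tally = 0
Initialize: values = [6, 9, 1, 22, 12, 12, 22, 26]
Entering loop: for elem in values:

After execution: tally = 16
16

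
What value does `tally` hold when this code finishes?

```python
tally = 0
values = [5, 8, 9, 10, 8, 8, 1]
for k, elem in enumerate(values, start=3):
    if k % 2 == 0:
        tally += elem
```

Let's trace through this code step by step.

Initialize: tally = 0
Initialize: values = [5, 8, 9, 10, 8, 8, 1]
Entering loop: for k, elem in enumerate(values, start=3):

After execution: tally = 26
26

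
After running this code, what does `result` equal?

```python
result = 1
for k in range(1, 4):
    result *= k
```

Let's trace through this code step by step.

Initialize: result = 1
Entering loop: for k in range(1, 4):

After execution: result = 6
6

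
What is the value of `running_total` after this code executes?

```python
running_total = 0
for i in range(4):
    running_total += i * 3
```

Let's trace through this code step by step.

Initialize: running_total = 0
Entering loop: for i in range(4):

After execution: running_total = 18
18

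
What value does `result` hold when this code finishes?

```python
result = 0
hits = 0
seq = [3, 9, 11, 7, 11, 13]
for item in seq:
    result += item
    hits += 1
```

Let's trace through this code step by step.

Initialize: result = 0
Initialize: hits = 0
Initialize: seq = [3, 9, 11, 7, 11, 13]
Entering loop: for item in seq:

After execution: result = 54
54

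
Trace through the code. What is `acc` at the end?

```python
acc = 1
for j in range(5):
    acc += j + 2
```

Let's trace through this code step by step.

Initialize: acc = 1
Entering loop: for j in range(5):

After execution: acc = 21
21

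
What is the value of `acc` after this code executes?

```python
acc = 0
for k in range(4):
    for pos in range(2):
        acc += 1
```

Let's trace through this code step by step.

Initialize: acc = 0
Entering loop: for k in range(4):

After execution: acc = 8
8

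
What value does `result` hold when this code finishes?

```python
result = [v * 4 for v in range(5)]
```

Let's trace through this code step by step.

Initialize: result = [v * 4 for v in range(5)]

After execution: result = [0, 4, 8, 12, 16]
[0, 4, 8, 12, 16]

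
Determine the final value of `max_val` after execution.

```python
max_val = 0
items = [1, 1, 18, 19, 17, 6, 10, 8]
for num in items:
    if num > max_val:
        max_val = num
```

Let's trace through this code step by step.

Initialize: max_val = 0
Initialize: items = [1, 1, 18, 19, 17, 6, 10, 8]
Entering loop: for num in items:

After execution: max_val = 19
19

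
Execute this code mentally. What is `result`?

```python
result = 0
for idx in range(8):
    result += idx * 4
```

Let's trace through this code step by step.

Initialize: result = 0
Entering loop: for idx in range(8):

After execution: result = 112
112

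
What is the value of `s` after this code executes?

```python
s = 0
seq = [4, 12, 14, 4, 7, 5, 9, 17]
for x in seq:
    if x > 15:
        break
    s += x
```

Let's trace through this code step by step.

Initialize: s = 0
Initialize: seq = [4, 12, 14, 4, 7, 5, 9, 17]
Entering loop: for x in seq:

After execution: s = 55
55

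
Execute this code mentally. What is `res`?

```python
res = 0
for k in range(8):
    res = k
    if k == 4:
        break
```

Let's trace through this code step by step.

Initialize: res = 0
Entering loop: for k in range(8):

After execution: res = 4
4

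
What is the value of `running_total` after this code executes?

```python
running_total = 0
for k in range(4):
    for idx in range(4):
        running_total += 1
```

Let's trace through this code step by step.

Initialize: running_total = 0
Entering loop: for k in range(4):

After execution: running_total = 16
16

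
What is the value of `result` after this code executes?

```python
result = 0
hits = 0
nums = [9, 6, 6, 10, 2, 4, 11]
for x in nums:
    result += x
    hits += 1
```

Let's trace through this code step by step.

Initialize: result = 0
Initialize: hits = 0
Initialize: nums = [9, 6, 6, 10, 2, 4, 11]
Entering loop: for x in nums:

After execution: result = 48
48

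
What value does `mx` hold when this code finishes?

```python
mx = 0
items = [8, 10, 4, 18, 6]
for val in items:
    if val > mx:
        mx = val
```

Let's trace through this code step by step.

Initialize: mx = 0
Initialize: items = [8, 10, 4, 18, 6]
Entering loop: for val in items:

After execution: mx = 18
18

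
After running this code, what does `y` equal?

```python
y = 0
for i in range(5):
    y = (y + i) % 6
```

Let's trace through this code step by step.

Initialize: y = 0
Entering loop: for i in range(5):

After execution: y = 4
4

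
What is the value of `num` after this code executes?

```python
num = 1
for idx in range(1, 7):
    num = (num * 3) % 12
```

Let's trace through this code step by step.

Initialize: num = 1
Entering loop: for idx in range(1, 7):

After execution: num = 9
9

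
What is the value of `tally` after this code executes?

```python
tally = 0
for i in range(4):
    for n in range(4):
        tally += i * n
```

Let's trace through this code step by step.

Initialize: tally = 0
Entering loop: for i in range(4):

After execution: tally = 36
36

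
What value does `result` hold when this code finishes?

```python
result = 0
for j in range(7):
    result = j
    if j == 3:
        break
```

Let's trace through this code step by step.

Initialize: result = 0
Entering loop: for j in range(7):

After execution: result = 3
3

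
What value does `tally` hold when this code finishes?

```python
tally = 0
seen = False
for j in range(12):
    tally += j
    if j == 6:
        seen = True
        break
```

Let's trace through this code step by step.

Initialize: tally = 0
Initialize: seen = False
Entering loop: for j in range(12):

After execution: tally = 21
21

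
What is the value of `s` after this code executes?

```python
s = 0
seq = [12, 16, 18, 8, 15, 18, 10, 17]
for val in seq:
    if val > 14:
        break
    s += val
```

Let's trace through this code step by step.

Initialize: s = 0
Initialize: seq = [12, 16, 18, 8, 15, 18, 10, 17]
Entering loop: for val in seq:

After execution: s = 12
12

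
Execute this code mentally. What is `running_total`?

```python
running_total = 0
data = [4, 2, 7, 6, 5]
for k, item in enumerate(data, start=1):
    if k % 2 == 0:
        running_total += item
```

Let's trace through this code step by step.

Initialize: running_total = 0
Initialize: data = [4, 2, 7, 6, 5]
Entering loop: for k, item in enumerate(data, start=1):

After execution: running_total = 8
8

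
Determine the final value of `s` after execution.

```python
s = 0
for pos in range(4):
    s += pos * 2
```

Let's trace through this code step by step.

Initialize: s = 0
Entering loop: for pos in range(4):

After execution: s = 12
12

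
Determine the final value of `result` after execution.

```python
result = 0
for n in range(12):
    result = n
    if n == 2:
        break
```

Let's trace through this code step by step.

Initialize: result = 0
Entering loop: for n in range(12):

After execution: result = 2
2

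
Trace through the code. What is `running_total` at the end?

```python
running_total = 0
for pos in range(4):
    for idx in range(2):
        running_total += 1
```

Let's trace through this code step by step.

Initialize: running_total = 0
Entering loop: for pos in range(4):

After execution: running_total = 8
8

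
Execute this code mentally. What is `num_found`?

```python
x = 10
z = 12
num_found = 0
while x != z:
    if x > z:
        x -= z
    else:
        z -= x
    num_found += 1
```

Let's trace through this code step by step.

Initialize: x = 10
Initialize: z = 12
Initialize: num_found = 0
Entering loop: while x != z:

After execution: num_found = 5
5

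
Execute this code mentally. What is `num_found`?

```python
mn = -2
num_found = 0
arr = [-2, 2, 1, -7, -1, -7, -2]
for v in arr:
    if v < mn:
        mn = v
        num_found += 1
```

Let's trace through this code step by step.

Initialize: mn = -2
Initialize: num_found = 0
Initialize: arr = [-2, 2, 1, -7, -1, -7, -2]
Entering loop: for v in arr:

After execution: num_found = 1
1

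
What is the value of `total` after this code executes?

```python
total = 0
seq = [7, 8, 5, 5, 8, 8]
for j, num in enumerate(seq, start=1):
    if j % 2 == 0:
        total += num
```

Let's trace through this code step by step.

Initialize: total = 0
Initialize: seq = [7, 8, 5, 5, 8, 8]
Entering loop: for j, num in enumerate(seq, start=1):

After execution: total = 21
21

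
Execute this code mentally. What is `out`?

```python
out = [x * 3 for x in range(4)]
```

Let's trace through this code step by step.

Initialize: out = [x * 3 for x in range(4)]

After execution: out = [0, 3, 6, 9]
[0, 3, 6, 9]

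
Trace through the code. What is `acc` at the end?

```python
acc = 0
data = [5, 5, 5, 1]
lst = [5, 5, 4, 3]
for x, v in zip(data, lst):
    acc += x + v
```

Let's trace through this code step by step.

Initialize: acc = 0
Initialize: data = [5, 5, 5, 1]
Initialize: lst = [5, 5, 4, 3]
Entering loop: for x, v in zip(data, lst):

After execution: acc = 33
33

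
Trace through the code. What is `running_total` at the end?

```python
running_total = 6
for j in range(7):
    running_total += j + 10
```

Let's trace through this code step by step.

Initialize: running_total = 6
Entering loop: for j in range(7):

After execution: running_total = 97
97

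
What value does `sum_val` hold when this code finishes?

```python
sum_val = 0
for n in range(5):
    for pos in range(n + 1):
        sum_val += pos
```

Let's trace through this code step by step.

Initialize: sum_val = 0
Entering loop: for n in range(5):

After execution: sum_val = 20
20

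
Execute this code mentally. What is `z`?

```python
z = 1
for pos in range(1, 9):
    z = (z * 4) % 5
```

Let's trace through this code step by step.

Initialize: z = 1
Entering loop: for pos in range(1, 9):

After execution: z = 1
1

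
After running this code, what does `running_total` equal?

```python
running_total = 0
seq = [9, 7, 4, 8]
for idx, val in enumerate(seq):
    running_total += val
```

Let's trace through this code step by step.

Initialize: running_total = 0
Initialize: seq = [9, 7, 4, 8]
Entering loop: for idx, val in enumerate(seq):

After execution: running_total = 28
28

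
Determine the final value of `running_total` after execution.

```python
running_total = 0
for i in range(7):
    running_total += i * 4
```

Let's trace through this code step by step.

Initialize: running_total = 0
Entering loop: for i in range(7):

After execution: running_total = 84
84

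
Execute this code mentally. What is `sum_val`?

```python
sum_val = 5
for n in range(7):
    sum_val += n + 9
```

Let's trace through this code step by step.

Initialize: sum_val = 5
Entering loop: for n in range(7):

After execution: sum_val = 89
89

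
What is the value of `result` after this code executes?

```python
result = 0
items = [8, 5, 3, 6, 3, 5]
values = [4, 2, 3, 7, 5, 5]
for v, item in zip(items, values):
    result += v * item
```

Let's trace through this code step by step.

Initialize: result = 0
Initialize: items = [8, 5, 3, 6, 3, 5]
Initialize: values = [4, 2, 3, 7, 5, 5]
Entering loop: for v, item in zip(items, values):

After execution: result = 133
133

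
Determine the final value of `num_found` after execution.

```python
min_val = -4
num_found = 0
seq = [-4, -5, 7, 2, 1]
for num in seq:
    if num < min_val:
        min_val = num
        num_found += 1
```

Let's trace through this code step by step.

Initialize: min_val = -4
Initialize: num_found = 0
Initialize: seq = [-4, -5, 7, 2, 1]
Entering loop: for num in seq:

After execution: num_found = 1
1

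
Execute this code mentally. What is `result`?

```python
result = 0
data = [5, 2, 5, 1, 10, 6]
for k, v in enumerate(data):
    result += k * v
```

Let's trace through this code step by step.

Initialize: result = 0
Initialize: data = [5, 2, 5, 1, 10, 6]
Entering loop: for k, v in enumerate(data):

After execution: result = 85
85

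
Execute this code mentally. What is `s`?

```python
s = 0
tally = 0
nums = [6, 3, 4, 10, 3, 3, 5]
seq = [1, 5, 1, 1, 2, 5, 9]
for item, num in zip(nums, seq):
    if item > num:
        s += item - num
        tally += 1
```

Let's trace through this code step by step.

Initialize: s = 0
Initialize: tally = 0
Initialize: nums = [6, 3, 4, 10, 3, 3, 5]
Initialize: seq = [1, 5, 1, 1, 2, 5, 9]
Entering loop: for item, num in zip(nums, seq):

After execution: s = 18
18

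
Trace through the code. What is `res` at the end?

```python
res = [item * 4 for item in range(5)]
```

Let's trace through this code step by step.

Initialize: res = [item * 4 for item in range(5)]

After execution: res = [0, 4, 8, 12, 16]
[0, 4, 8, 12, 16]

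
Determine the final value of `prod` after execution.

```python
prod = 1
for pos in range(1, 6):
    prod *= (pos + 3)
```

Let's trace through this code step by step.

Initialize: prod = 1
Entering loop: for pos in range(1, 6):

After execution: prod = 6720
6720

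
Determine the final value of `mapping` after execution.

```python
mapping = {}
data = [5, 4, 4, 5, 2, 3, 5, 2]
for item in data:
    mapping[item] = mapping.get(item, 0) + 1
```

Let's trace through this code step by step.

Initialize: mapping = {}
Initialize: data = [5, 4, 4, 5, 2, 3, 5, 2]
Entering loop: for item in data:

After execution: mapping = {5: 3, 4: 2, 2: 2, 3: 1}
{5: 3, 4: 2, 2: 2, 3: 1}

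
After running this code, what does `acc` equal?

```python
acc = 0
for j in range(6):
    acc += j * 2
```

Let's trace through this code step by step.

Initialize: acc = 0
Entering loop: for j in range(6):

After execution: acc = 30
30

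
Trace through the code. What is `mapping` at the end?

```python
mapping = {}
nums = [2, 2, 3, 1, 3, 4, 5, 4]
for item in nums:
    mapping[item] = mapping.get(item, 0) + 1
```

Let's trace through this code step by step.

Initialize: mapping = {}
Initialize: nums = [2, 2, 3, 1, 3, 4, 5, 4]
Entering loop: for item in nums:

After execution: mapping = {2: 2, 3: 2, 1: 1, 4: 2, 5: 1}
{2: 2, 3: 2, 1: 1, 4: 2, 5: 1}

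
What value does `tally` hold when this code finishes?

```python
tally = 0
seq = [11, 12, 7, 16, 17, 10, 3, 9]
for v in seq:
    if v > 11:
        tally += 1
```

Let's trace through this code step by step.

Initialize: tally = 0
Initialize: seq = [11, 12, 7, 16, 17, 10, 3, 9]
Entering loop: for v in seq:

After execution: tally = 3
3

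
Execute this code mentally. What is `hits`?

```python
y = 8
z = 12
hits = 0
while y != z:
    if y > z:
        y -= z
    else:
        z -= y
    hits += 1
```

Let's trace through this code step by step.

Initialize: y = 8
Initialize: z = 12
Initialize: hits = 0
Entering loop: while y != z:

After execution: hits = 2
2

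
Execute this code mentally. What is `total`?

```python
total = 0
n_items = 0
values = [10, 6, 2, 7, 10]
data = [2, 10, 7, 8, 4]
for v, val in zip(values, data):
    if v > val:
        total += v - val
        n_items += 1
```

Let's trace through this code step by step.

Initialize: total = 0
Initialize: n_items = 0
Initialize: values = [10, 6, 2, 7, 10]
Initialize: data = [2, 10, 7, 8, 4]
Entering loop: for v, val in zip(values, data):

After execution: total = 14
14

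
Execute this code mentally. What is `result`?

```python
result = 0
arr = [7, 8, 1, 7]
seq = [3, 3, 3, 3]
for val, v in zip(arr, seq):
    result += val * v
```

Let's trace through this code step by step.

Initialize: result = 0
Initialize: arr = [7, 8, 1, 7]
Initialize: seq = [3, 3, 3, 3]
Entering loop: for val, v in zip(arr, seq):

After execution: result = 69
69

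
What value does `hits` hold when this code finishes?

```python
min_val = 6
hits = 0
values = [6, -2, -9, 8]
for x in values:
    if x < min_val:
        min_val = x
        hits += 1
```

Let's trace through this code step by step.

Initialize: min_val = 6
Initialize: hits = 0
Initialize: values = [6, -2, -9, 8]
Entering loop: for x in values:

After execution: hits = 2
2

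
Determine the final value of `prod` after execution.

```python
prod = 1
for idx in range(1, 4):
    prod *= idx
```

Let's trace through this code step by step.

Initialize: prod = 1
Entering loop: for idx in range(1, 4):

After execution: prod = 6
6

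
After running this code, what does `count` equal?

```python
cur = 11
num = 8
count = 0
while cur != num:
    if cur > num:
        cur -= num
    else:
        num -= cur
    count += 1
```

Let's trace through this code step by step.

Initialize: cur = 11
Initialize: num = 8
Initialize: count = 0
Entering loop: while cur != num:

After execution: count = 5
5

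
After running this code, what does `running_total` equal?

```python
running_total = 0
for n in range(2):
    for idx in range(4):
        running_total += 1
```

Let's trace through this code step by step.

Initialize: running_total = 0
Entering loop: for n in range(2):

After execution: running_total = 8
8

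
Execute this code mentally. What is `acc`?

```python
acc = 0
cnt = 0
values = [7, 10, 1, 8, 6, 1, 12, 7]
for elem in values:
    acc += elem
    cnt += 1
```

Let's trace through this code step by step.

Initialize: acc = 0
Initialize: cnt = 0
Initialize: values = [7, 10, 1, 8, 6, 1, 12, 7]
Entering loop: for elem in values:

After execution: acc = 52
52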